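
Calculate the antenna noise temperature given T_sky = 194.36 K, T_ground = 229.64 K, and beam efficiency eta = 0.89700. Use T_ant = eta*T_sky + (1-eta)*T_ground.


T_ant = 0.89700 * 194.36 + (1 - 0.89700) * 229.64 = 198.0 K

198.0 K


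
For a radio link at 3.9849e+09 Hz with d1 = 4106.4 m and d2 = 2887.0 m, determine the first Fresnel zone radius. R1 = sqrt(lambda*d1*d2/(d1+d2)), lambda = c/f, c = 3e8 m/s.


lambda = c / f = 3.0000e+08 / 3.9849e+09 = 0.07528420 m
R1 = sqrt(0.07528420 * 4106.4 * 2887.0 / (4106.4 + 2887.0)) = 11.30 m

11.30 m


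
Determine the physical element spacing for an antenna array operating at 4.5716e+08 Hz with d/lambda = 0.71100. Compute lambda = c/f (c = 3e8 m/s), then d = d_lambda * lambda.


lambda = c / f = 3.0000e+08 / 4.5716e+08 = 0.6562254 m
d = 0.71100 * 0.6562254 = 0.4666 m

0.4666 m


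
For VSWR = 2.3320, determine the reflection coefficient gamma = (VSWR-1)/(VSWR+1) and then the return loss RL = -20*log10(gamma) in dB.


gamma = (2.3320 - 1) / (2.3320 + 1) = 0.3997599
RL = -20 * log10(0.3997599) = 7.964 dB

7.964 dB


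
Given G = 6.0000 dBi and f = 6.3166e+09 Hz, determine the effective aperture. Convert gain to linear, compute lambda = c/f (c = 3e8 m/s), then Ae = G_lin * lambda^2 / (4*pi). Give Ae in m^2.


lambda = c / f = 3.0000e+08 / 6.3166e+09 = 0.04749390 m
G_linear = 10^(6.0000/10) = 3.981072
Ae = G_linear * lambda^2 / (4*pi) = 3.981072 * 0.04749390^2 / (4*pi) = 7.146e-04 m^2

7.146e-04 m^2


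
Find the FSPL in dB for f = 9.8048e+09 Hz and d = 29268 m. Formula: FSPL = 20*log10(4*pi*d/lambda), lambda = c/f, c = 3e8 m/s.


lambda = c / f = 3.0000e+08 / 9.8048e+09 = 0.03059726 m
FSPL = 20 * log10(4*pi*29268/0.03059726) = 141.6 dB

141.6 dB


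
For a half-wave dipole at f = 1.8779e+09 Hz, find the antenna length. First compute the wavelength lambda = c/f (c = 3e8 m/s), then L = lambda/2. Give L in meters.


lambda = c / f = 3.0000e+08 / 1.8779e+09 = 0.1597529 m
L = lambda / 2 = 0.1597529 / 2 = 0.07988 m

0.07988 m


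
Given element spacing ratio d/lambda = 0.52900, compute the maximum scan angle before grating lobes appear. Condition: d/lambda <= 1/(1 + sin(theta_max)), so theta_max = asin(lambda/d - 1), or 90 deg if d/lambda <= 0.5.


lambda/d - 1 = 1/0.52900 - 1 = 0.8903592
theta_max = asin(0.8903592) = 62.92 deg

62.92 deg


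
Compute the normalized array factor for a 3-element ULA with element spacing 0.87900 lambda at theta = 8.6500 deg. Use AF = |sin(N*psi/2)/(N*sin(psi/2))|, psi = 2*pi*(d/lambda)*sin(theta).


psi = 2*pi*0.87900*sin(8.6500 deg) = 0.8306369 rad
AF = |sin(3*0.8306369/2) / (3*sin(0.8306369/2))| = 0.7829

0.7829


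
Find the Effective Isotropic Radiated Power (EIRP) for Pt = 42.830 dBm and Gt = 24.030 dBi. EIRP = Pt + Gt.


EIRP = Pt + Gt = 42.830 + 24.030 = 66.86 dBm

66.86 dBm


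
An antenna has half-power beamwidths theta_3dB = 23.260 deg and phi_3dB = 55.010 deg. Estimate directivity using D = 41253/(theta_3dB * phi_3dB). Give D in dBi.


D_linear = 41253 / (23.260 * 55.010) = 32.24068
D_dBi = 10 * log10(32.24068) = 15.08 dBi

15.08 dBi


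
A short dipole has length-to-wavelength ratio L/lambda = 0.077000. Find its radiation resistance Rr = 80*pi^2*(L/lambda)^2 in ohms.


Rr = 80 * pi^2 * (0.077000)^2 = 80 * 9.869604 * 5.929000e-03 = 4.681 ohm

4.681 ohm


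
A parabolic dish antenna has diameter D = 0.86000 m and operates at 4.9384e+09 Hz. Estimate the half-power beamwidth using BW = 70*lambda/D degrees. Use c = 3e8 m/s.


lambda = c / f = 3.0000e+08 / 4.9384e+09 = 0.06074842 m
BW = 70 * 0.06074842 / 0.86000 = 4.945 deg

4.945 deg


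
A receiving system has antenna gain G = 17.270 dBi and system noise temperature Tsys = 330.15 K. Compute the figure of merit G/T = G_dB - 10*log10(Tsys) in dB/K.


G/T = 17.270 - 10*log10(330.15) = 17.270 - 25.18711 = -7.917 dB/K

-7.917 dB/K


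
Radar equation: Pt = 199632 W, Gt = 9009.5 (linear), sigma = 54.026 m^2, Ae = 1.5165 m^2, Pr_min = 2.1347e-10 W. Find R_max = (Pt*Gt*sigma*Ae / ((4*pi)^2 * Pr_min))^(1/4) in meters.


R^4 = 199632*9009.5*54.026*1.5165 / ((4*pi)^2 * 2.1347e-10) = 4.371389e+18
R_max = 4.371389e+18^0.25 = 45725 m

45725 m


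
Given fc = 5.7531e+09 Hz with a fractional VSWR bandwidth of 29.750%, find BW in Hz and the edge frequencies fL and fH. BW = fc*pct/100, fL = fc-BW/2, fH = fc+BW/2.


BW = 5.7531e+09 * 29.750/100 = 1.711547e+09 Hz
fL = 5.7531e+09 - 1.711547e+09/2 = 4.897e+09 Hz
fH = 5.7531e+09 + 1.711547e+09/2 = 6.609e+09 Hz

BW=1.712e+09 Hz, fL=4.897e+09 Hz, fH=6.609e+09 Hz


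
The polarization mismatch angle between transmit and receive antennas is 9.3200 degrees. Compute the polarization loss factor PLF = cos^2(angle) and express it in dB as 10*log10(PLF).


PLF_linear = cos^2(9.3200 deg) = 0.9737728
PLF_dB = 10 * log10(0.9737728) = -0.1154 dB

-0.1154 dB


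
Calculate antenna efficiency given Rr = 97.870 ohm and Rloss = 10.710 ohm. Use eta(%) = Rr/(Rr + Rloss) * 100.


eta = 97.870 / (97.870 + 10.710) * 100 = 90.14%

90.14%


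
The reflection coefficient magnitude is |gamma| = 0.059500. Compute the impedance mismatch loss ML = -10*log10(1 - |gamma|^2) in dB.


ML = -10 * log10(1 - 0.059500^2) = -10 * log10(0.99645975) = 0.01540 dB

0.01540 dB


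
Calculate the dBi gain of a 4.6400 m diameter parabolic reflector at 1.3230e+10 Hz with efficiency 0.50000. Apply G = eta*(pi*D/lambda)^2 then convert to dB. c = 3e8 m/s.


lambda = c / f = 3.0000e+08 / 1.3230e+10 = 0.02267574 m
G_linear = 0.50000 * (pi * 4.6400 / 0.02267574)^2 = 206625.0
G_dBi = 10 * log10(206625.0) = 53.15 dBi

53.15 dBi


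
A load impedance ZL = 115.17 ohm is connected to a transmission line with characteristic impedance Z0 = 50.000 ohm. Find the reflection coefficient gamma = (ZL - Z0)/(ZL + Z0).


gamma = (115.17 - 50.000) / (115.17 + 50.000) = 0.3946

0.3946


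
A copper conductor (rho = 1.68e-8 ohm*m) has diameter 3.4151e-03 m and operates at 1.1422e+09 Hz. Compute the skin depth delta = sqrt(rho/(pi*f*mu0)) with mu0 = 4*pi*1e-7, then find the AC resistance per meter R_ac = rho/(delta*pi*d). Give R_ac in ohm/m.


delta = sqrt(1.68e-8 / (pi * 1.1422e+09 * 4*pi*1e-7)) = 1.930206e-06 m
R_ac = 1.68e-8 / (1.930206e-06 * pi * 3.4151e-03) = 0.8112 ohm/m

0.8112 ohm/m


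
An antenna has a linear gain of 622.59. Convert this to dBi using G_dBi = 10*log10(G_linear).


G_dBi = 10 * log10(622.59) = 27.94 dBi

27.94 dBi


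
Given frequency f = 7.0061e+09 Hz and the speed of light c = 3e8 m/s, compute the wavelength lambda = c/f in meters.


lambda = c / f = 3.0000e+08 / 7.0061e+09 = 0.04282 m

0.04282 m


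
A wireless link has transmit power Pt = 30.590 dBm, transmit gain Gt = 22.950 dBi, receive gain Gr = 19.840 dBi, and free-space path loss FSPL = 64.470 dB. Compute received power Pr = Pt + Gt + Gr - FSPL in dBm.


Pr = 30.590 + 22.950 + 19.840 - 64.470 = 8.91 dBm

8.91 dBm


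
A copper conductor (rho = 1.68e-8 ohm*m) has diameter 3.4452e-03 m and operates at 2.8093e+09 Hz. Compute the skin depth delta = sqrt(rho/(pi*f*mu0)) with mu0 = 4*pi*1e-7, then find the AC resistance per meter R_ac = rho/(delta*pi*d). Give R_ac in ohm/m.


delta = sqrt(1.68e-8 / (pi * 2.8093e+09 * 4*pi*1e-7)) = 1.230767e-06 m
R_ac = 1.68e-8 / (1.230767e-06 * pi * 3.4452e-03) = 1.261 ohm/m

1.261 ohm/m


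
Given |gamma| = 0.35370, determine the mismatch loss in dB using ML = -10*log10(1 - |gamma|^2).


ML = -10 * log10(1 - 0.35370^2) = -10 * log10(0.87489631) = 0.5804 dB

0.5804 dB


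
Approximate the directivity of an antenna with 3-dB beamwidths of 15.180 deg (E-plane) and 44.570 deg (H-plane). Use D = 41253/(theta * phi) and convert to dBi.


D_linear = 41253 / (15.180 * 44.570) = 60.97350
D_dBi = 10 * log10(60.97350) = 17.85 dBi

17.85 dBi


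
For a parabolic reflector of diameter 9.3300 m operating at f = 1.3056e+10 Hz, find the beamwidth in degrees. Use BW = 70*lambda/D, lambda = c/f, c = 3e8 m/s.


lambda = c / f = 3.0000e+08 / 1.3056e+10 = 0.02297794 m
BW = 70 * 0.02297794 / 9.3300 = 0.1724 deg

0.1724 deg


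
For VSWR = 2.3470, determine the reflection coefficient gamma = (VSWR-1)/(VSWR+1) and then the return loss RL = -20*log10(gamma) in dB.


gamma = (2.3470 - 1) / (2.3470 + 1) = 0.4024500
RL = -20 * log10(0.4024500) = 7.906 dB

7.906 dB


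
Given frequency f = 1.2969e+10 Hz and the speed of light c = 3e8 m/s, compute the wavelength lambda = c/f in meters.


lambda = c / f = 3.0000e+08 / 1.2969e+10 = 0.02313 m

0.02313 m


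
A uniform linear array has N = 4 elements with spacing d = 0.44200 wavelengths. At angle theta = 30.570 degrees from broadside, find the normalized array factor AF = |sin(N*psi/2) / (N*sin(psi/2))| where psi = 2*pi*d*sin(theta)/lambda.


psi = 2*pi*0.44200*sin(30.570 deg) = 1.412442 rad
AF = |sin(4*1.412442/2) / (4*sin(1.412442/2))| = 0.1200

0.1200


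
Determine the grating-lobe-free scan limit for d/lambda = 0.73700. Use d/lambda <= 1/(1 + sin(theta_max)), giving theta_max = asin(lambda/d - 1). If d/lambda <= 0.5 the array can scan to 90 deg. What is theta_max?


lambda/d - 1 = 1/0.73700 - 1 = 0.3568521
theta_max = asin(0.3568521) = 20.91 deg

20.91 deg


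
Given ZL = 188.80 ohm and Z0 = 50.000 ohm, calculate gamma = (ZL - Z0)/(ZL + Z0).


gamma = (188.80 - 50.000) / (188.80 + 50.000) = 0.5812

0.5812


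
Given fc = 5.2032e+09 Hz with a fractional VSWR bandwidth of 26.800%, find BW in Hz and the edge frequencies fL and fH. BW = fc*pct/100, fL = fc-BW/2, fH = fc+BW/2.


BW = 5.2032e+09 * 26.800/100 = 1.394458e+09 Hz
fL = 5.2032e+09 - 1.394458e+09/2 = 4.506e+09 Hz
fH = 5.2032e+09 + 1.394458e+09/2 = 5.900e+09 Hz

BW=1.394e+09 Hz, fL=4.506e+09 Hz, fH=5.900e+09 Hz


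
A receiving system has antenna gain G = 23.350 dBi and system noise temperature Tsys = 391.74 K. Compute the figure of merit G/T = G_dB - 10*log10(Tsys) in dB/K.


G/T = 23.350 - 10*log10(391.74) = 23.350 - 25.92998 = -2.580 dB/K

-2.580 dB/K


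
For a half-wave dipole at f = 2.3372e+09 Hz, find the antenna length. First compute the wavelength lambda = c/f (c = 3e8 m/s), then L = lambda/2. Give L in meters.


lambda = c / f = 3.0000e+08 / 2.3372e+09 = 0.1283587 m
L = lambda / 2 = 0.1283587 / 2 = 0.06418 m

0.06418 m


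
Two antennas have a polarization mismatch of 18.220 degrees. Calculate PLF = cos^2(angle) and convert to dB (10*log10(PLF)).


PLF_linear = cos^2(18.220 deg) = 0.9022397
PLF_dB = 10 * log10(0.9022397) = -0.4468 dB

-0.4468 dB


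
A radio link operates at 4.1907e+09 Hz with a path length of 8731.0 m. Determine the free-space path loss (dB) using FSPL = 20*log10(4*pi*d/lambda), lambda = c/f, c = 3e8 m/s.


lambda = c / f = 3.0000e+08 / 4.1907e+09 = 0.07158709 m
FSPL = 20 * log10(4*pi*8731.0/0.07158709) = 123.7 dB

123.7 dB


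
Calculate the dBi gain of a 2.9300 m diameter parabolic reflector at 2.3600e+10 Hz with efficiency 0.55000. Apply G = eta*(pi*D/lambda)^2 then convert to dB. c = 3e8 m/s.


lambda = c / f = 3.0000e+08 / 2.3600e+10 = 0.01271186 m
G_linear = 0.55000 * (pi * 2.9300 / 0.01271186)^2 = 288389.5
G_dBi = 10 * log10(288389.5) = 54.60 dBi

54.60 dBi


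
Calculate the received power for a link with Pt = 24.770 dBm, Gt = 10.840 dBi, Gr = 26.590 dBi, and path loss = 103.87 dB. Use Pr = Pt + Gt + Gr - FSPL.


Pr = 24.770 + 10.840 + 26.590 - 103.87 = -41.67 dBm

-41.67 dBm


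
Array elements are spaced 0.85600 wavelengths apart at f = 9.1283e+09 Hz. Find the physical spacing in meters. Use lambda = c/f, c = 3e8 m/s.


lambda = c / f = 3.0000e+08 / 9.1283e+09 = 0.03286483 m
d = 0.85600 * 0.03286483 = 0.02813 m

0.02813 m


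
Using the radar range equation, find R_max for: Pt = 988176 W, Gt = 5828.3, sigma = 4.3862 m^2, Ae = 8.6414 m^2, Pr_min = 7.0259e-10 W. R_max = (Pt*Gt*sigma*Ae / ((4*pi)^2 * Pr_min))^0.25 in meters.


R^4 = 988176*5828.3*4.3862*8.6414 / ((4*pi)^2 * 7.0259e-10) = 1.967556e+18
R_max = 1.967556e+18^0.25 = 37453 m

37453 m


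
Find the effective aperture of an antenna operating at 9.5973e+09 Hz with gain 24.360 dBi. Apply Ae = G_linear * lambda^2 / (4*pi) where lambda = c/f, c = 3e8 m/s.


lambda = c / f = 3.0000e+08 / 9.5973e+09 = 0.03125879 m
G_linear = 10^(24.360/10) = 272.8978
Ae = G_linear * lambda^2 / (4*pi) = 272.8978 * 0.03125879^2 / (4*pi) = 0.02122 m^2

0.02122 m^2


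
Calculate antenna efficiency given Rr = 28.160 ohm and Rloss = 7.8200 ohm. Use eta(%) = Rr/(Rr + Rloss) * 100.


eta = 28.160 / (28.160 + 7.8200) * 100 = 78.27%

78.27%


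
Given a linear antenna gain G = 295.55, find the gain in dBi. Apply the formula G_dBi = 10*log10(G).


G_dBi = 10 * log10(295.55) = 24.71 dBi

24.71 dBi


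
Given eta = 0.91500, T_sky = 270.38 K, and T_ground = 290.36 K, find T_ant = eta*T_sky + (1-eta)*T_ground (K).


T_ant = 0.91500 * 270.38 + (1 - 0.91500) * 290.36 = 272.1 K

272.1 K


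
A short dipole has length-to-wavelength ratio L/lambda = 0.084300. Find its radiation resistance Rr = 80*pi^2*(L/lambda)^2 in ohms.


Rr = 80 * pi^2 * (0.084300)^2 = 80 * 9.869604 * 7.106490e-03 = 5.611 ohm

5.611 ohm


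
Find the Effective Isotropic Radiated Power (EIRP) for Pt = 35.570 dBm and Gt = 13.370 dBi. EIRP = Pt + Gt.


EIRP = Pt + Gt = 35.570 + 13.370 = 48.94 dBm

48.94 dBm


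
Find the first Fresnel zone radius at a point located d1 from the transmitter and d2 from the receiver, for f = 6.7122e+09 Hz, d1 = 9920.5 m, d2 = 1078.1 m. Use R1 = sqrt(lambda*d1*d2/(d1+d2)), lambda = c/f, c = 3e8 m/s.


lambda = c / f = 3.0000e+08 / 6.7122e+09 = 0.04469473 m
R1 = sqrt(0.04469473 * 9920.5 * 1078.1 / (9920.5 + 1078.1)) = 6.593 m

6.593 m


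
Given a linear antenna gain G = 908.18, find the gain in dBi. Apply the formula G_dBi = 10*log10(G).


G_dBi = 10 * log10(908.18) = 29.58 dBi

29.58 dBi


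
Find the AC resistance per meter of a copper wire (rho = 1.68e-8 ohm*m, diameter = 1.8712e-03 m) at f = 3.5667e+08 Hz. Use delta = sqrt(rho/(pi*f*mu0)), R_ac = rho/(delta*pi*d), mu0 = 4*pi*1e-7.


delta = sqrt(1.68e-8 / (pi * 3.5667e+08 * 4*pi*1e-7)) = 3.454152e-06 m
R_ac = 1.68e-8 / (3.454152e-06 * pi * 1.8712e-03) = 0.8274 ohm/m

0.8274 ohm/m


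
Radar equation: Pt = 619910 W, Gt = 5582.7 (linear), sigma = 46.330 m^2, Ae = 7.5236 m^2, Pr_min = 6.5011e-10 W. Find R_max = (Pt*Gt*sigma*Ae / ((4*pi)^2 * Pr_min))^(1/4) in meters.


R^4 = 619910*5582.7*46.330*7.5236 / ((4*pi)^2 * 6.5011e-10) = 1.175045e+19
R_max = 1.175045e+19^0.25 = 58548 m

58548 m


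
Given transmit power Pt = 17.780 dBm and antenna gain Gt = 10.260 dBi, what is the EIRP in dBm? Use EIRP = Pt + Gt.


EIRP = Pt + Gt = 17.780 + 10.260 = 28.04 dBm

28.04 dBm


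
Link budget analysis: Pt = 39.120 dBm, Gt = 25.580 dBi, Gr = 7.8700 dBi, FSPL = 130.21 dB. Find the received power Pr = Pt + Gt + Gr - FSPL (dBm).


Pr = 39.120 + 25.580 + 7.8700 - 130.21 = -57.64 dBm

-57.64 dBm


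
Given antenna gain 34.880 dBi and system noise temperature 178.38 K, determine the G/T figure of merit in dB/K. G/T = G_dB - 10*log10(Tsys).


G/T = 34.880 - 10*log10(178.38) = 34.880 - 22.51346 = 12.37 dB/K

12.37 dB/K


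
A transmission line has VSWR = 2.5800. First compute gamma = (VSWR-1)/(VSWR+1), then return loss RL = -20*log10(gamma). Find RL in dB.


gamma = (2.5800 - 1) / (2.5800 + 1) = 0.4413408
RL = -20 * log10(0.4413408) = 7.105 dB

7.105 dB


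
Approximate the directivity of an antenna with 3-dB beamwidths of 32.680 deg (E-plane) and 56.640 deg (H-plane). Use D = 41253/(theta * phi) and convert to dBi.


D_linear = 41253 / (32.680 * 56.640) = 22.28693
D_dBi = 10 * log10(22.28693) = 13.48 dBi

13.48 dBi


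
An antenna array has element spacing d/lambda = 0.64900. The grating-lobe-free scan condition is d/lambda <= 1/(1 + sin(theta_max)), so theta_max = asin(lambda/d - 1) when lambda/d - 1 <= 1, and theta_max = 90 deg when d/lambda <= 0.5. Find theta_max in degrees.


lambda/d - 1 = 1/0.64900 - 1 = 0.5408320
theta_max = asin(0.5408320) = 32.74 deg

32.74 deg


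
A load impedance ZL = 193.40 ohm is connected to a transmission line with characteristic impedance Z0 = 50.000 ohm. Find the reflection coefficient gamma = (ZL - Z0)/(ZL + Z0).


gamma = (193.40 - 50.000) / (193.40 + 50.000) = 0.5892

0.5892


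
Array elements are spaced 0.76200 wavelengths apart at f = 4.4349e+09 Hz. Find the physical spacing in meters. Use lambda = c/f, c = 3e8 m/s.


lambda = c / f = 3.0000e+08 / 4.4349e+09 = 0.06764527 m
d = 0.76200 * 0.06764527 = 0.05155 m

0.05155 m


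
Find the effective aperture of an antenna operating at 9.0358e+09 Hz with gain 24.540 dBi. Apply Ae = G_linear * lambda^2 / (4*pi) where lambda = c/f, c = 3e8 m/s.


lambda = c / f = 3.0000e+08 / 9.0358e+09 = 0.03320127 m
G_linear = 10^(24.540/10) = 284.4461
Ae = G_linear * lambda^2 / (4*pi) = 284.4461 * 0.03320127^2 / (4*pi) = 0.02495 m^2

0.02495 m^2


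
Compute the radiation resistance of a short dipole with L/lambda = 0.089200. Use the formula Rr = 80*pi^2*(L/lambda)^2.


Rr = 80 * pi^2 * (0.089200)^2 = 80 * 9.869604 * 7.956640e-03 = 6.282 ohm

6.282 ohm


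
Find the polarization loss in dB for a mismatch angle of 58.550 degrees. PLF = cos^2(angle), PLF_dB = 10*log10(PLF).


PLF_linear = cos^2(58.550 deg) = 0.2722275
PLF_dB = 10 * log10(0.2722275) = -5.651 dB

-5.651 dB


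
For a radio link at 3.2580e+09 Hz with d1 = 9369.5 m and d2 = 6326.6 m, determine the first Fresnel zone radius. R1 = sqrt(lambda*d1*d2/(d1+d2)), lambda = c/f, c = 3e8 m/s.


lambda = c / f = 3.0000e+08 / 3.2580e+09 = 0.09208103 m
R1 = sqrt(0.09208103 * 9369.5 * 6326.6 / (9369.5 + 6326.6)) = 18.65 m

18.65 m


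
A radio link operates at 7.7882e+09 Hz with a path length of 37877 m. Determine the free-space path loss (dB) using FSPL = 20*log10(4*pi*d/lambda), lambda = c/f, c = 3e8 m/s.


lambda = c / f = 3.0000e+08 / 7.7882e+09 = 0.03851981 m
FSPL = 20 * log10(4*pi*37877/0.03851981) = 141.8 dB

141.8 dB


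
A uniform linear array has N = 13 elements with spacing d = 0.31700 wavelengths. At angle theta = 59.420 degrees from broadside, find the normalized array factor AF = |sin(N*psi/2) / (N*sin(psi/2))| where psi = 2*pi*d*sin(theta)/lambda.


psi = 2*pi*0.31700*sin(59.420 deg) = 1.714754 rad
AF = |sin(13*1.714754/2) / (13*sin(1.714754/2))| = 0.1006

0.1006


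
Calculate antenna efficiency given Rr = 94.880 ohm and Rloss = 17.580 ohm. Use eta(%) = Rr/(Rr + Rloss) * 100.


eta = 94.880 / (94.880 + 17.580) * 100 = 84.37%

84.37%


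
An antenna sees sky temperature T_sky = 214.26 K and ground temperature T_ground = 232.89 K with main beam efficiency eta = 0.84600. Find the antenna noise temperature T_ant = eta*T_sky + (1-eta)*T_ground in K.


T_ant = 0.84600 * 214.26 + (1 - 0.84600) * 232.89 = 217.1 K

217.1 K


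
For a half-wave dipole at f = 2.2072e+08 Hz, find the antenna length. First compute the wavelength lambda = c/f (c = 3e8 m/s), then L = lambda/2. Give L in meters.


lambda = c / f = 3.0000e+08 / 2.2072e+08 = 1.359188 m
L = lambda / 2 = 1.359188 / 2 = 0.6796 m

0.6796 m


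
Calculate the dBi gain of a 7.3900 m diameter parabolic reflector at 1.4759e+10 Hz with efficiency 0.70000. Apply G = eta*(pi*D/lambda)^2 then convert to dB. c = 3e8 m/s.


lambda = c / f = 3.0000e+08 / 1.4759e+10 = 0.02032658 m
G_linear = 0.70000 * (pi * 7.3900 / 0.02032658)^2 = 913183.5
G_dBi = 10 * log10(913183.5) = 59.61 dBi

59.61 dBi


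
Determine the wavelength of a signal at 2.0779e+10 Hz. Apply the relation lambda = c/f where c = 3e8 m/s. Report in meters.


lambda = c / f = 3.0000e+08 / 2.0779e+10 = 0.01444 m

0.01444 m


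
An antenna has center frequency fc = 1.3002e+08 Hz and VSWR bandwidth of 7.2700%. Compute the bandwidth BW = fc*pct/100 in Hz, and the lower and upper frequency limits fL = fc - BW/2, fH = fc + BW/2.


BW = 1.3002e+08 * 7.2700/100 = 9.452454e+06 Hz
fL = 1.3002e+08 - 9.452454e+06/2 = 1.253e+08 Hz
fH = 1.3002e+08 + 9.452454e+06/2 = 1.347e+08 Hz

BW=9.452e+06 Hz, fL=1.253e+08 Hz, fH=1.347e+08 Hz


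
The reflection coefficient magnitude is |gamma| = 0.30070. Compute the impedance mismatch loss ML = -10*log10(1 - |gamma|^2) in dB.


ML = -10 * log10(1 - 0.30070^2) = -10 * log10(0.90957951) = 0.4116 dB

0.4116 dB


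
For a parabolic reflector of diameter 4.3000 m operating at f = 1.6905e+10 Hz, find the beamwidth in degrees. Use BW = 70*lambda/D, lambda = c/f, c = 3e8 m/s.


lambda = c / f = 3.0000e+08 / 1.6905e+10 = 0.01774623 m
BW = 70 * 0.01774623 / 4.3000 = 0.2889 deg

0.2889 deg


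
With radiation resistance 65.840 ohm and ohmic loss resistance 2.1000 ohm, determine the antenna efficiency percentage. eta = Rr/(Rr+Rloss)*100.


eta = 65.840 / (65.840 + 2.1000) * 100 = 96.91%

96.91%


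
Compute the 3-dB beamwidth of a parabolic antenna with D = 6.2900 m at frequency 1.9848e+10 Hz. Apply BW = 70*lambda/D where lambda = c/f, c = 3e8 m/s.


lambda = c / f = 3.0000e+08 / 1.9848e+10 = 0.01511487 m
BW = 70 * 0.01511487 / 6.2900 = 0.1682 deg

0.1682 deg


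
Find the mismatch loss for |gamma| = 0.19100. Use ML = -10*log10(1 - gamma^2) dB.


ML = -10 * log10(1 - 0.19100^2) = -10 * log10(0.963519) = 0.1614 dB

0.1614 dB


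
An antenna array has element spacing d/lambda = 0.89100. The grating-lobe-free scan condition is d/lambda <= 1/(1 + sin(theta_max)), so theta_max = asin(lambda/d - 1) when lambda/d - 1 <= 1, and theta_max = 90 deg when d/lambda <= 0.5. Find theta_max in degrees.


lambda/d - 1 = 1/0.89100 - 1 = 0.1223345
theta_max = asin(0.1223345) = 7.027 deg

7.027 deg


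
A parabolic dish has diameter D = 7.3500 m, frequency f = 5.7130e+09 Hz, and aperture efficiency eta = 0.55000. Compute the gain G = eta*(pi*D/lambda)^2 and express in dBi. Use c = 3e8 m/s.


lambda = c / f = 3.0000e+08 / 5.7130e+09 = 0.05251182 m
G_linear = 0.55000 * (pi * 7.3500 / 0.05251182)^2 = 106346.4
G_dBi = 10 * log10(106346.4) = 50.27 dBi

50.27 dBi


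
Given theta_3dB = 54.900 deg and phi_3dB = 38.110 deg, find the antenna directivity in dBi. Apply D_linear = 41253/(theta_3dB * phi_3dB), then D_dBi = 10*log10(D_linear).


D_linear = 41253 / (54.900 * 38.110) = 19.71715
D_dBi = 10 * log10(19.71715) = 12.95 dBi

12.95 dBi


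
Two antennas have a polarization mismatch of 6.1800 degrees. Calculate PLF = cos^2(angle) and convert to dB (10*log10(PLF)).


PLF_linear = cos^2(6.1800 deg) = 0.9884110
PLF_dB = 10 * log10(0.9884110) = -0.05062 dB

-0.05062 dB


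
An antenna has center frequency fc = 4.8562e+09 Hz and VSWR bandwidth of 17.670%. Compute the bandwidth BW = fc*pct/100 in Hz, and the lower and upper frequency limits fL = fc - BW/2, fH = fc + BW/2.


BW = 4.8562e+09 * 17.670/100 = 8.580905e+08 Hz
fL = 4.8562e+09 - 8.580905e+08/2 = 4.427e+09 Hz
fH = 4.8562e+09 + 8.580905e+08/2 = 5.285e+09 Hz

BW=8.581e+08 Hz, fL=4.427e+09 Hz, fH=5.285e+09 Hz


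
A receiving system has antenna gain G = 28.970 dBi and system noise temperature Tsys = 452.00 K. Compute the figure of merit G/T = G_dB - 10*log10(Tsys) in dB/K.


G/T = 28.970 - 10*log10(452.00) = 28.970 - 26.55138 = 2.419 dB/K

2.419 dB/K


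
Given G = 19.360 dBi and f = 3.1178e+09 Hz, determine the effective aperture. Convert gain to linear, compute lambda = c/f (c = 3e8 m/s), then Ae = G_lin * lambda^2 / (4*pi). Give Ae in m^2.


lambda = c / f = 3.0000e+08 / 3.1178e+09 = 0.09622169 m
G_linear = 10^(19.360/10) = 86.29785
Ae = G_linear * lambda^2 / (4*pi) = 86.29785 * 0.09622169^2 / (4*pi) = 0.06358 m^2

0.06358 m^2


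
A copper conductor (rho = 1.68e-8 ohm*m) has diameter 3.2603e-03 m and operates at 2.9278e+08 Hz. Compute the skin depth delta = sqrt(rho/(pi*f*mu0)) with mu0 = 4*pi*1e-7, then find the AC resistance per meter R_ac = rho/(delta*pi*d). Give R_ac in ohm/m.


delta = sqrt(1.68e-8 / (pi * 2.9278e+08 * 4*pi*1e-7)) = 3.812449e-06 m
R_ac = 1.68e-8 / (3.812449e-06 * pi * 3.2603e-03) = 0.4302 ohm/m

0.4302 ohm/m


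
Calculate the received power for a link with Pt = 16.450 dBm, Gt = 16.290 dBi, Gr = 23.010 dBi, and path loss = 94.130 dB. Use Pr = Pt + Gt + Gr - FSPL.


Pr = 16.450 + 16.290 + 23.010 - 94.130 = -38.38 dBm

-38.38 dBm


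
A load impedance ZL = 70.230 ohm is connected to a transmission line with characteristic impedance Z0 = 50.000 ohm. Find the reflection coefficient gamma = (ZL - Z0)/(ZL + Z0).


gamma = (70.230 - 50.000) / (70.230 + 50.000) = 0.1683

0.1683


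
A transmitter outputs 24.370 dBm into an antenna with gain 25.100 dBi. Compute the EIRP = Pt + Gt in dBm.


EIRP = Pt + Gt = 24.370 + 25.100 = 49.47 dBm

49.47 dBm


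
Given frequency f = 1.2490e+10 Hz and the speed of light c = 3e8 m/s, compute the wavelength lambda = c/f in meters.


lambda = c / f = 3.0000e+08 / 1.2490e+10 = 0.02402 m

0.02402 m


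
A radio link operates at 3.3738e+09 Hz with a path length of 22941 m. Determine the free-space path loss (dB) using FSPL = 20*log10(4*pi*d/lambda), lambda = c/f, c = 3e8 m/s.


lambda = c / f = 3.0000e+08 / 3.3738e+09 = 0.08892051 m
FSPL = 20 * log10(4*pi*22941/0.08892051) = 130.2 dB

130.2 dB


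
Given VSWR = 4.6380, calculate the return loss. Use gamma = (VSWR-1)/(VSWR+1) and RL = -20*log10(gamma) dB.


gamma = (4.6380 - 1) / (4.6380 + 1) = 0.6452643
RL = -20 * log10(0.6452643) = 3.805 dB

3.805 dB


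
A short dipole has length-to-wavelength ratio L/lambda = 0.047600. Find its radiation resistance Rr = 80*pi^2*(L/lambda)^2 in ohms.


Rr = 80 * pi^2 * (0.047600)^2 = 80 * 9.869604 * 2.265760e-03 = 1.789 ohm

1.789 ohm


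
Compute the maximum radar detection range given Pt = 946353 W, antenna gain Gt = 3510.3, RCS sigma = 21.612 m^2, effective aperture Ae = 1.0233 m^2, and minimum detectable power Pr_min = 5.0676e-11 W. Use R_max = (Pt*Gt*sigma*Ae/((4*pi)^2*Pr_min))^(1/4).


R^4 = 946353*3510.3*21.612*1.0233 / ((4*pi)^2 * 5.0676e-11) = 9.180647e+18
R_max = 9.180647e+18^0.25 = 55045 m

55045 m


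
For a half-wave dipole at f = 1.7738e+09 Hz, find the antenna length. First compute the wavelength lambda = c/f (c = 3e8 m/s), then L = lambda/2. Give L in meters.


lambda = c / f = 3.0000e+08 / 1.7738e+09 = 0.1691284 m
L = lambda / 2 = 0.1691284 / 2 = 0.08456 m

0.08456 m


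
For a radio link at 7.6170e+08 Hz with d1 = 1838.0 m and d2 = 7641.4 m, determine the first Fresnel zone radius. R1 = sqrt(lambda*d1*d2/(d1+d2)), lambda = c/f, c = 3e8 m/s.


lambda = c / f = 3.0000e+08 / 7.6170e+08 = 0.3938558 m
R1 = sqrt(0.3938558 * 1838.0 * 7641.4 / (1838.0 + 7641.4)) = 24.16 m

24.16 m


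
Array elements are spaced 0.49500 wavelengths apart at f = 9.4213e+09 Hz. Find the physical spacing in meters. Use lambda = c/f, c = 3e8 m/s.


lambda = c / f = 3.0000e+08 / 9.4213e+09 = 0.03184274 m
d = 0.49500 * 0.03184274 = 0.01576 m

0.01576 m


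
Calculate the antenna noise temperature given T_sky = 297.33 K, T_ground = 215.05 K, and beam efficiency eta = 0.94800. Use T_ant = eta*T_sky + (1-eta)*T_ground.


T_ant = 0.94800 * 297.33 + (1 - 0.94800) * 215.05 = 293.1 K

293.1 K


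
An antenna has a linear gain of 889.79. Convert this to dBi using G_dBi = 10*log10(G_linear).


G_dBi = 10 * log10(889.79) = 29.49 dBi

29.49 dBi


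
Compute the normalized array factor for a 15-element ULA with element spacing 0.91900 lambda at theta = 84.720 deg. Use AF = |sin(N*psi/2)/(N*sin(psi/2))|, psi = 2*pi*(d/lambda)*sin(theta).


psi = 2*pi*0.91900*sin(84.720 deg) = 5.749746 rad
AF = |sin(15*5.749746/2) / (15*sin(5.749746/2))| = 0.1916

0.1916


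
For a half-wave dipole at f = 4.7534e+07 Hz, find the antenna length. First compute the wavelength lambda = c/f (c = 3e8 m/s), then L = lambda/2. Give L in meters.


lambda = c / f = 3.0000e+08 / 4.7534e+07 = 6.311272 m
L = lambda / 2 = 6.311272 / 2 = 3.156 m

3.156 m


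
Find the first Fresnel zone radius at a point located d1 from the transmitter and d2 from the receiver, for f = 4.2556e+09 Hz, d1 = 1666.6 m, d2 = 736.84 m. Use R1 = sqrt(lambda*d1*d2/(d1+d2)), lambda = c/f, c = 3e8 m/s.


lambda = c / f = 3.0000e+08 / 4.2556e+09 = 0.07049535 m
R1 = sqrt(0.07049535 * 1666.6 * 736.84 / (1666.6 + 736.84)) = 6.002 m

6.002 m


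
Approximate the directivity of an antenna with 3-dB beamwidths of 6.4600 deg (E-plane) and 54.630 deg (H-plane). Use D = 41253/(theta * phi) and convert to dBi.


D_linear = 41253 / (6.4600 * 54.630) = 116.8939
D_dBi = 10 * log10(116.8939) = 20.68 dBi

20.68 dBi


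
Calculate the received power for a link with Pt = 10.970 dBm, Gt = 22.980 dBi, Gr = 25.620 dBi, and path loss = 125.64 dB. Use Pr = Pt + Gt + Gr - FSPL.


Pr = 10.970 + 22.980 + 25.620 - 125.64 = -66.07 dBm

-66.07 dBm


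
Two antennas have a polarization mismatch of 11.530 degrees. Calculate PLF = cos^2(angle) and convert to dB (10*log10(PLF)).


PLF_linear = cos^2(11.530 deg) = 0.9600476
PLF_dB = 10 * log10(0.9600476) = -0.1771 dB

-0.1771 dB


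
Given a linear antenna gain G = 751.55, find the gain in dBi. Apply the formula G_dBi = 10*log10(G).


G_dBi = 10 * log10(751.55) = 28.76 dBi

28.76 dBi


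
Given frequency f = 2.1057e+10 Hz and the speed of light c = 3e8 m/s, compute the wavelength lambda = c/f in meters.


lambda = c / f = 3.0000e+08 / 2.1057e+10 = 0.01425 m

0.01425 m


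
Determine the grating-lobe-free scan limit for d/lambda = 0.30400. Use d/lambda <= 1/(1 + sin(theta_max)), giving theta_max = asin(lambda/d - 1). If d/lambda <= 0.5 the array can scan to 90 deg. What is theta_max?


lambda/d - 1 = 1/0.30400 - 1 = 2.289474 >= 1
d/lambda <= 0.5, so the array can scan to endfire without grating lobes: theta_max = 90 deg

90 deg


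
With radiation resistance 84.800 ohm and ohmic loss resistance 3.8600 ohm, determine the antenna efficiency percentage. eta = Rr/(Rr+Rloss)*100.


eta = 84.800 / (84.800 + 3.8600) * 100 = 95.65%

95.65%


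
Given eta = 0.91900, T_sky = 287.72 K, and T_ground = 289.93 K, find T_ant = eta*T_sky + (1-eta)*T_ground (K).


T_ant = 0.91900 * 287.72 + (1 - 0.91900) * 289.93 = 287.9 K

287.9 K


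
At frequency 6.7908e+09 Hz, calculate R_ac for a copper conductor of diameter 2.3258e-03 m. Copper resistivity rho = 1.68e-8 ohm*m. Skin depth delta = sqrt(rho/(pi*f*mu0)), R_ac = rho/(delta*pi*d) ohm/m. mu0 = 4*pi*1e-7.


delta = sqrt(1.68e-8 / (pi * 6.7908e+09 * 4*pi*1e-7)) = 7.916155e-07 m
R_ac = 1.68e-8 / (7.916155e-07 * pi * 2.3258e-03) = 2.905 ohm/m

2.905 ohm/m


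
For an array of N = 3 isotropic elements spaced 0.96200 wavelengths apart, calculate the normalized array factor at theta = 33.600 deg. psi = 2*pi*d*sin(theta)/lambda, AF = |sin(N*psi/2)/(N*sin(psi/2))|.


psi = 2*pi*0.96200*sin(33.600 deg) = 3.344933 rad
AF = |sin(3*3.344933/2) / (3*sin(3.344933/2))| = 0.3196

0.3196


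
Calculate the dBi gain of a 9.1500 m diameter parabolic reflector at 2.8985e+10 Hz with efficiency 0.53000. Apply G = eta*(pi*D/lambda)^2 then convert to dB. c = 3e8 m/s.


lambda = c / f = 3.0000e+08 / 2.8985e+10 = 0.01035018 m
G_linear = 0.53000 * (pi * 9.1500 / 0.01035018)^2 = 4.088105e+06
G_dBi = 10 * log10(4.088105e+06) = 66.12 dBi

66.12 dBi


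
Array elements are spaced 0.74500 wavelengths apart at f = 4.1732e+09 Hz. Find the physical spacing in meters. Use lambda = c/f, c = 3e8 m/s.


lambda = c / f = 3.0000e+08 / 4.1732e+09 = 0.07188728 m
d = 0.74500 * 0.07188728 = 0.05356 m

0.05356 m


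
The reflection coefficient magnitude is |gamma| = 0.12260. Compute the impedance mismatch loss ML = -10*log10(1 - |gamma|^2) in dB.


ML = -10 * log10(1 - 0.12260^2) = -10 * log10(0.98496924) = 0.06577 dB

0.06577 dB


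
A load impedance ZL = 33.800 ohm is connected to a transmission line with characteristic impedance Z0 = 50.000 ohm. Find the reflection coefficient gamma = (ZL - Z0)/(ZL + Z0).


gamma = (33.800 - 50.000) / (33.800 + 50.000) = -0.1933

-0.1933


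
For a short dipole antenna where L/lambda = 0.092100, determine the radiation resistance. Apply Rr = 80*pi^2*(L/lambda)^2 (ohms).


Rr = 80 * pi^2 * (0.092100)^2 = 80 * 9.869604 * 8.482410e-03 = 6.697 ohm

6.697 ohm


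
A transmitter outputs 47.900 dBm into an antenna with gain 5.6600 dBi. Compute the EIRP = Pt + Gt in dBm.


EIRP = Pt + Gt = 47.900 + 5.6600 = 53.56 dBm

53.56 dBm


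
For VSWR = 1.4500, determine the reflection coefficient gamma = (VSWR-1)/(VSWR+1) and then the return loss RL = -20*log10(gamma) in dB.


gamma = (1.4500 - 1) / (1.4500 + 1) = 0.1836735
RL = -20 * log10(0.1836735) = 14.72 dB

14.72 dB


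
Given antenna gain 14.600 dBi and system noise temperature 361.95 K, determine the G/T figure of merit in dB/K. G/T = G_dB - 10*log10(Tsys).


G/T = 14.600 - 10*log10(361.95) = 14.600 - 25.58649 = -10.99 dB/K

-10.99 dB/K


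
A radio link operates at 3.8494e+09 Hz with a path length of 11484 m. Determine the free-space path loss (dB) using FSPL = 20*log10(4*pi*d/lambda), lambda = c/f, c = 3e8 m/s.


lambda = c / f = 3.0000e+08 / 3.8494e+09 = 0.07793422 m
FSPL = 20 * log10(4*pi*11484/0.07793422) = 125.4 dB

125.4 dB


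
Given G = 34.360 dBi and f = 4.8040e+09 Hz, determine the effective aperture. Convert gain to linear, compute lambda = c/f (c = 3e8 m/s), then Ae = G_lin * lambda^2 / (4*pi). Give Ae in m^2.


lambda = c / f = 3.0000e+08 / 4.8040e+09 = 0.06244796 m
G_linear = 10^(34.360/10) = 2728.978
Ae = G_linear * lambda^2 / (4*pi) = 2728.978 * 0.06244796^2 / (4*pi) = 0.8469 m^2

0.8469 m^2


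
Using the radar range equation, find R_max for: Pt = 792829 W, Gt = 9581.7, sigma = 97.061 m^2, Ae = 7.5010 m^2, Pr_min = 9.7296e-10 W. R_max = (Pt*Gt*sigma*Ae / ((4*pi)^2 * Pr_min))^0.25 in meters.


R^4 = 792829*9581.7*97.061*7.5010 / ((4*pi)^2 * 9.7296e-10) = 3.599741e+19
R_max = 3.599741e+19^0.25 = 77458 m

77458 m


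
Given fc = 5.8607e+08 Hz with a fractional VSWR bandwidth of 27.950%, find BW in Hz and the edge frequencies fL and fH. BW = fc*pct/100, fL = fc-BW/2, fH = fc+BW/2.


BW = 5.8607e+08 * 27.950/100 = 1.638066e+08 Hz
fL = 5.8607e+08 - 1.638066e+08/2 = 5.042e+08 Hz
fH = 5.8607e+08 + 1.638066e+08/2 = 6.680e+08 Hz

BW=1.638e+08 Hz, fL=5.042e+08 Hz, fH=6.680e+08 Hz


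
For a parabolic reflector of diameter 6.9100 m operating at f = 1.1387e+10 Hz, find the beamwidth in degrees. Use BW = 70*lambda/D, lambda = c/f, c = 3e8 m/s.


lambda = c / f = 3.0000e+08 / 1.1387e+10 = 0.02634583 m
BW = 70 * 0.02634583 / 6.9100 = 0.2669 deg

0.2669 deg


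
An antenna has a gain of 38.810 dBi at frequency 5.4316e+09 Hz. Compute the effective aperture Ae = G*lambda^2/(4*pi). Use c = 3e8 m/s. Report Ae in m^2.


lambda = c / f = 3.0000e+08 / 5.4316e+09 = 0.05523234 m
G_linear = 10^(38.810/10) = 7603.263
Ae = G_linear * lambda^2 / (4*pi) = 7603.263 * 0.05523234^2 / (4*pi) = 1.846 m^2

1.846 m^2


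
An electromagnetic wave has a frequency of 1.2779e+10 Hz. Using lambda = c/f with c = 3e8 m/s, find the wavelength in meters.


lambda = c / f = 3.0000e+08 / 1.2779e+10 = 0.02348 m

0.02348 m


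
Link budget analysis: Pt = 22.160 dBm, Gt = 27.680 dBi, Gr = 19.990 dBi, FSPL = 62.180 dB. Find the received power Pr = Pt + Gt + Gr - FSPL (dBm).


Pr = 22.160 + 27.680 + 19.990 - 62.180 = 7.65 dBm

7.65 dBm


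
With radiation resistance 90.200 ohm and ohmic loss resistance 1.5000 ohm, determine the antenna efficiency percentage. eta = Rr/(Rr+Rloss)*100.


eta = 90.200 / (90.200 + 1.5000) * 100 = 98.36%

98.36%


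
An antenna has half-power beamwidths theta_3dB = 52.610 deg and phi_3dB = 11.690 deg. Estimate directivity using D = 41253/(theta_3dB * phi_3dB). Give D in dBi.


D_linear = 41253 / (52.610 * 11.690) = 67.07686
D_dBi = 10 * log10(67.07686) = 18.27 dBi

18.27 dBi


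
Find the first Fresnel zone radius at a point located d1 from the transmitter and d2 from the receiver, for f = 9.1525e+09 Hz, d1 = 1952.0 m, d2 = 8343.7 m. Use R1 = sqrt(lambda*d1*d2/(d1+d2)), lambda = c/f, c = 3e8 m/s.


lambda = c / f = 3.0000e+08 / 9.1525e+09 = 0.03277793 m
R1 = sqrt(0.03277793 * 1952.0 * 8343.7 / (1952.0 + 8343.7)) = 7.201 m

7.201 m


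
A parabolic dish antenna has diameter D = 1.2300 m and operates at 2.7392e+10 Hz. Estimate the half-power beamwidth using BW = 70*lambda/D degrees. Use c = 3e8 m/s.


lambda = c / f = 3.0000e+08 / 2.7392e+10 = 0.01095210 m
BW = 70 * 0.01095210 / 1.2300 = 0.6233 deg

0.6233 deg


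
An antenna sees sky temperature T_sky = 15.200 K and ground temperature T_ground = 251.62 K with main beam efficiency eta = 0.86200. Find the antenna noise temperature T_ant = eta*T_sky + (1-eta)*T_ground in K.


T_ant = 0.86200 * 15.200 + (1 - 0.86200) * 251.62 = 47.83 K

47.83 K


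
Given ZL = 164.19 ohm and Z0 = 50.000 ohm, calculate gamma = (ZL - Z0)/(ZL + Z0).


gamma = (164.19 - 50.000) / (164.19 + 50.000) = 0.5331

0.5331


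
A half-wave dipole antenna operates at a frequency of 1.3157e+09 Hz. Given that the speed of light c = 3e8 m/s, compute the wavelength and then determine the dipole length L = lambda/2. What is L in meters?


lambda = c / f = 3.0000e+08 / 1.3157e+09 = 0.2280155 m
L = lambda / 2 = 0.2280155 / 2 = 0.1140 m

0.1140 m


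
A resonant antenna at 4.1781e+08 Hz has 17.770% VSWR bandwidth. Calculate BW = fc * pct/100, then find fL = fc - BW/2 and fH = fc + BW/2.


BW = 4.1781e+08 * 17.770/100 = 7.424484e+07 Hz
fL = 4.1781e+08 - 7.424484e+07/2 = 3.807e+08 Hz
fH = 4.1781e+08 + 7.424484e+07/2 = 4.549e+08 Hz

BW=7.424e+07 Hz, fL=3.807e+08 Hz, fH=4.549e+08 Hz


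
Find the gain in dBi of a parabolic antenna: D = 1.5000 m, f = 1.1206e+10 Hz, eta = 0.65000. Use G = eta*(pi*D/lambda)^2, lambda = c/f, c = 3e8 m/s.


lambda = c / f = 3.0000e+08 / 1.1206e+10 = 0.02677137 m
G_linear = 0.65000 * (pi * 1.5000 / 0.02677137)^2 = 20139.77
G_dBi = 10 * log10(20139.77) = 43.04 dBi

43.04 dBi


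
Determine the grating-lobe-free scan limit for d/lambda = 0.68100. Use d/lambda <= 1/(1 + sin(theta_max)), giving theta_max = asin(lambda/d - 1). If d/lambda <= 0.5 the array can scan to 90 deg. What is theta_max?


lambda/d - 1 = 1/0.68100 - 1 = 0.4684288
theta_max = asin(0.4684288) = 27.93 deg

27.93 deg


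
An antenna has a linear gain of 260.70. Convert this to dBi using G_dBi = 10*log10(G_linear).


G_dBi = 10 * log10(260.70) = 24.16 dBi

24.16 dBi


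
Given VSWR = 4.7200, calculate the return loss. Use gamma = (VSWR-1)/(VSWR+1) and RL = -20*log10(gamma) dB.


gamma = (4.7200 - 1) / (4.7200 + 1) = 0.6503497
RL = -20 * log10(0.6503497) = 3.737 dB

3.737 dB


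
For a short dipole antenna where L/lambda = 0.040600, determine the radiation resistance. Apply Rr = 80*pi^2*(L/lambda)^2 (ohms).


Rr = 80 * pi^2 * (0.040600)^2 = 80 * 9.869604 * 1.648360e-03 = 1.301 ohm

1.301 ohm


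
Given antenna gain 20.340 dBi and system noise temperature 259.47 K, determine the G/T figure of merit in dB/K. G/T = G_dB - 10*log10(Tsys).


G/T = 20.340 - 10*log10(259.47) = 20.340 - 24.14087 = -3.801 dB/K

-3.801 dB/K


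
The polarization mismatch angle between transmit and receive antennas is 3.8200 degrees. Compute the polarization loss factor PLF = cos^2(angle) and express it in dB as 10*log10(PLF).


PLF_linear = cos^2(3.8200 deg) = 0.9955615
PLF_dB = 10 * log10(0.9955615) = -0.01932 dB

-0.01932 dB


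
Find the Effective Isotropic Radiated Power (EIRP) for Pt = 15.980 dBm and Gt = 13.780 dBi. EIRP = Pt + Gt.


EIRP = Pt + Gt = 15.980 + 13.780 = 29.76 dBm

29.76 dBm


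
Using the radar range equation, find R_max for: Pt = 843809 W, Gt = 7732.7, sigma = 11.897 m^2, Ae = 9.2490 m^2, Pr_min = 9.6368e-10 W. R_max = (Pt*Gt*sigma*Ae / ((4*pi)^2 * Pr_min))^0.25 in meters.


R^4 = 843809*7732.7*11.897*9.2490 / ((4*pi)^2 * 9.6368e-10) = 4.717968e+18
R_max = 4.717968e+18^0.25 = 46606 m

46606 m


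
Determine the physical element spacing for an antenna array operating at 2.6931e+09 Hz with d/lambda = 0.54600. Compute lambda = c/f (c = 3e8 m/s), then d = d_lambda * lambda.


lambda = c / f = 3.0000e+08 / 2.6931e+09 = 0.1113958 m
d = 0.54600 * 0.1113958 = 0.06082 m

0.06082 m
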